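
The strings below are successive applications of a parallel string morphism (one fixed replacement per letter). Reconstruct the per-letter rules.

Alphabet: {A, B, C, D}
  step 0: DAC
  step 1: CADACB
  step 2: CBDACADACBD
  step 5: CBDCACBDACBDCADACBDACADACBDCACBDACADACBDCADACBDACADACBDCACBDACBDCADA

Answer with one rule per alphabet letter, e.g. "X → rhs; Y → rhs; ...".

A->DA, B->D, C->CB, D->CA

  step 1 ⇒ step 2: CADACB ⇒ CB·DA·CA·DA·CB·D
    A ↦ DA
    B ↦ D
    C ↦ CB
    D ↦ CA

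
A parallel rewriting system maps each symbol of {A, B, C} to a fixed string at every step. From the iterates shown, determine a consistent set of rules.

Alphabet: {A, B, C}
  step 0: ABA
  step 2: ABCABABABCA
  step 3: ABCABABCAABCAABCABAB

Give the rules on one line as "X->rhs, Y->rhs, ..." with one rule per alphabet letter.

  step 2 ⇒ step 3: ABCABABABCA ⇒ AB·CA·B·AB·CA·AB·CA·AB·CA·B·AB
    A ↦ AB
    B ↦ CA
    C ↦ B

A->AB, B->CA, C->B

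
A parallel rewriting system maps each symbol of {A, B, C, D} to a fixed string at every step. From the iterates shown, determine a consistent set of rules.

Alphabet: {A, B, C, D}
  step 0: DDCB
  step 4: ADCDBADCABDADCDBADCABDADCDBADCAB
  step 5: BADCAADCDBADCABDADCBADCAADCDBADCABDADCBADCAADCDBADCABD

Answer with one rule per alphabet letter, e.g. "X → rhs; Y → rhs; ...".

  step 4 ⇒ step 5: ADCDBADCABDADCDBADCABDADCDBADCAB ⇒ B·ADC·A·ADC·D·B·ADC·A·B·D·ADC·B·ADC·A·ADC·D·B·ADC·A·B·D·ADC·B·ADC·A·ADC·D·B·ADC·A·B·D
    A ↦ B
    B ↦ D
    C ↦ A
    D ↦ ADC

A->B, B->D, C->A, D->ADC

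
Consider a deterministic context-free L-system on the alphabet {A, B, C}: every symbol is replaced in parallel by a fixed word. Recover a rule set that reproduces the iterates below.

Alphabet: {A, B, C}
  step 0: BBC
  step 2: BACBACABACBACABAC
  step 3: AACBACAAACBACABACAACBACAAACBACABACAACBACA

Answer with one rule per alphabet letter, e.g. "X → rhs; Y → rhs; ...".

  step 2 ⇒ step 3: BACBACABACBACABAC ⇒ AAC·BAC·A·AAC·BAC·A·BAC·AAC·BAC·A·AAC·BAC·A·BAC·AAC·BAC·A
    A ↦ BAC
    B ↦ AAC
    C ↦ A

A->BAC, B->AAC, C->A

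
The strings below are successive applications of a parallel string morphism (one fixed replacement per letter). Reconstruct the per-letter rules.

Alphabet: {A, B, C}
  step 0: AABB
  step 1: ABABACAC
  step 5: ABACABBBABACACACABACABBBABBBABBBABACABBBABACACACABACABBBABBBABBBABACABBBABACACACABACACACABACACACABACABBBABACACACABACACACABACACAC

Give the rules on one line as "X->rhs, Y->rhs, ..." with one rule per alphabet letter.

A->AB, B->AC, C->BB

  step 0 ⇒ step 1: AABB ⇒ AB·AB·AC·AC
    A ↦ AB
    B ↦ AC
    C ↦ BB  (constrained at step 1)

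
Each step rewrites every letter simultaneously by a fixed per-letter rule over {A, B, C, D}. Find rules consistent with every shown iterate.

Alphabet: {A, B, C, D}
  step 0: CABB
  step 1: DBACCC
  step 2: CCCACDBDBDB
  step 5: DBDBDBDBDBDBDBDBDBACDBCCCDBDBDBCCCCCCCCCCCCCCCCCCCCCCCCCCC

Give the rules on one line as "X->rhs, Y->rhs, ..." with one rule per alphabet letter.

  step 1 ⇒ step 2: DBACCC ⇒ CC·C·AC·DB·DB·DB
    A ↦ AC
    B ↦ C
    C ↦ DB
    D ↦ CC

A->AC, B->C, C->DB, D->CC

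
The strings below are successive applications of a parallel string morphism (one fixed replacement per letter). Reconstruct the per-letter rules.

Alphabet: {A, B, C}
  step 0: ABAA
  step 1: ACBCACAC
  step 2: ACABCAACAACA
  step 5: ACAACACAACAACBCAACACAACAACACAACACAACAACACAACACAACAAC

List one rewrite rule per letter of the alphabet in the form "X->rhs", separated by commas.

  step 1 ⇒ step 2: ACBCACAC ⇒ AC·A·BC·A·AC·A·AC·A
    A ↦ AC
    B ↦ BC
    C ↦ A

A->AC, B->BC, C->A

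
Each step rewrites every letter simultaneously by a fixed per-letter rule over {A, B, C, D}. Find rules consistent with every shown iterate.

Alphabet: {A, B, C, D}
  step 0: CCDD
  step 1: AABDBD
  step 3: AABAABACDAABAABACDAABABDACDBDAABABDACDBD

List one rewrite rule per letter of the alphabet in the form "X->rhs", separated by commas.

  step 0 ⇒ step 1: CCDD ⇒ A·A·BD·BD
    C ↦ A
    D ↦ BD
    A ↦ AAB  (constrained at step 1)
    B ↦ ACD  (constrained at step 1)

A->AAB, B->ACD, C->A, D->BD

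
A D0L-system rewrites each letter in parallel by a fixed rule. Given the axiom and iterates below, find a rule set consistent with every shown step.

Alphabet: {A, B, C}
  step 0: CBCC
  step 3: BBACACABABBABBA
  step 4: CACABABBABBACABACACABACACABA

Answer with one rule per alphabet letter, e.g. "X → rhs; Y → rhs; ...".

  step 3 ⇒ step 4: BBACACABABBABBA ⇒ CA·CA·BA·B·BA·B·BA·CA·BA·CA·CA·BA·CA·CA·BA
    A ↦ BA
    B ↦ CA
    C ↦ B

A->BA, B->CA, C->B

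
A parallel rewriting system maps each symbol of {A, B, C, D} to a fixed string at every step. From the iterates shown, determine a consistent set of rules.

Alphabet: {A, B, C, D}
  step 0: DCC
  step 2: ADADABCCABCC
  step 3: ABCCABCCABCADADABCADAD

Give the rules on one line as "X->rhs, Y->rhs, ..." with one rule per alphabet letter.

  step 2 ⇒ step 3: ADADABCCABCC ⇒ AB·CC·AB·CC·AB·C·AD·AD·AB·C·AD·AD
    A ↦ AB
    B ↦ C
    C ↦ AD
    D ↦ CC

A->AB, B->C, C->AD, D->CC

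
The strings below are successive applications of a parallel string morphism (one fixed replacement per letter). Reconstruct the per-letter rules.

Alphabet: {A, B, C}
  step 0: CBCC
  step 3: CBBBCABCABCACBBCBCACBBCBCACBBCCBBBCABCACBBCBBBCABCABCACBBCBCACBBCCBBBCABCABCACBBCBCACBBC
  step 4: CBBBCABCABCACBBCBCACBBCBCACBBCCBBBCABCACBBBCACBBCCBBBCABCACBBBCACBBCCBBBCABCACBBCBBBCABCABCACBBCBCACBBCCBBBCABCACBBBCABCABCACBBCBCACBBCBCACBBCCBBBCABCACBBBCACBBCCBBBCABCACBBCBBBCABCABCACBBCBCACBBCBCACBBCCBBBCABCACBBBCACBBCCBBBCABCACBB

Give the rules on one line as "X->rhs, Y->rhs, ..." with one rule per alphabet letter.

A->C, B->BCA, C->CBB

  step 3 ⇒ step 4: CBBBCABCABCACBBCBCACBBCBCACBBCCBBBCABCACBBCBBBCABCABCACBBCBCACBBCCBBBCABCABCACBBCBCACBBC ⇒ CBB·BCA·BCA·BCA·CBB·C·BCA·CBB·C·BCA·CBB·C·CBB·BCA·BCA·CBB·BCA·CBB·C·CBB·BCA·BCA·CBB·BCA·CBB·C·CBB·BCA·BCA·CBB·CBB·BCA·BCA·BCA·CBB·C·BCA·CBB·C·CBB·BCA·BCA·CBB·BCA·BCA·BCA·CBB·C·BCA·CBB·C·BCA·CBB·C·CBB·BCA·BCA·CBB·BCA·CBB·C·CBB·BCA·BCA·CBB·CBB·BCA·BCA·BCA·CBB·C·BCA·CBB·C·BCA·CBB·C·CBB·BCA·BCA·CBB·BCA·CBB·C·CBB·BCA·BCA·CBB
    A ↦ C
    B ↦ BCA
    C ↦ CBB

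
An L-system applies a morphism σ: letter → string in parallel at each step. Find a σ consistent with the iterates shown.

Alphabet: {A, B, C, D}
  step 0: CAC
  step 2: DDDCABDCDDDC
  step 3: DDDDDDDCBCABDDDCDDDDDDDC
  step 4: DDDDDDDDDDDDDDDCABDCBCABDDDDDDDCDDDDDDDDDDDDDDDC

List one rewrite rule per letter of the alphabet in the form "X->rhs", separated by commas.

A->BC, B->AB, C->DC, D->DD

  step 3 ⇒ step 4: DDDDDDDCBCABDDDCDDDDDDDC ⇒ DD·DD·DD·DD·DD·DD·DD·DC·AB·DC·BC·AB·DD·DD·DD·DC·DD·DD·DD·DD·DD·DD·DD·DC
    A ↦ BC
    B ↦ AB
    C ↦ DC
    D ↦ DD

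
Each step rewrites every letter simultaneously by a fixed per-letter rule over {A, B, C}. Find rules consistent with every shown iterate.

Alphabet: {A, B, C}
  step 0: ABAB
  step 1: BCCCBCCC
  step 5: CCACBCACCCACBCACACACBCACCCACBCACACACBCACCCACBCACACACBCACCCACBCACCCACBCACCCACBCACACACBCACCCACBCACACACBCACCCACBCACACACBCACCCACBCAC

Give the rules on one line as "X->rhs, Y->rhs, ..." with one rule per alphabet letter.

  step 0 ⇒ step 1: ABAB ⇒ BC·CC·BC·CC
    A ↦ BC
    B ↦ CC
    C ↦ AC  (constrained at step 1)

A->BC, B->CC, C->AC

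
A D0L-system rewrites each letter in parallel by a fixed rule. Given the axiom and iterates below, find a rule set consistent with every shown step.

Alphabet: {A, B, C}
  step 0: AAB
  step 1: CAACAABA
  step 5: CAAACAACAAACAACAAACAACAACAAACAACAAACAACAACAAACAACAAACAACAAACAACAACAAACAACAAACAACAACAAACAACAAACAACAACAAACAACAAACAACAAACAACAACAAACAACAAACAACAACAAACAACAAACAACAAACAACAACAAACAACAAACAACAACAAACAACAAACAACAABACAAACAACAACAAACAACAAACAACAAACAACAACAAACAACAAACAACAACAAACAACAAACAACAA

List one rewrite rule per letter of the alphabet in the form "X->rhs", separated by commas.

  step 0 ⇒ step 1: AAB ⇒ CAA·CAA·BA
    A ↦ CAA
    B ↦ BA
    C ↦ A  (constrained at step 1)

A->CAA, B->BA, C->A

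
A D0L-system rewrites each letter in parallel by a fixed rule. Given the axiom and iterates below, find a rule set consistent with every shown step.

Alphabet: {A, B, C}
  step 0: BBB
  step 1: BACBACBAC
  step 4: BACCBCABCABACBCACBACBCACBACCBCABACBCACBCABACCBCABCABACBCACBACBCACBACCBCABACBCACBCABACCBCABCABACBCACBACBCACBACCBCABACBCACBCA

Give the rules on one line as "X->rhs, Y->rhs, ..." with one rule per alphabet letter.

A->C, B->BAC, C->BCA

  step 0 ⇒ step 1: BBB ⇒ BAC·BAC·BAC
    B ↦ BAC
    A ↦ C  (constrained at step 1)
    C ↦ BCA  (constrained at step 1)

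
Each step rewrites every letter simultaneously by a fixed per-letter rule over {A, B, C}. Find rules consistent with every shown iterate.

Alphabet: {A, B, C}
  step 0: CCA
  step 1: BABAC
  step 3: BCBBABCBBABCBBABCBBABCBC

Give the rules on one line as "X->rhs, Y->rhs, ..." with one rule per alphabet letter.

A->C, B->BCB, C->BA

  step 0 ⇒ step 1: CCA ⇒ BA·BA·C
    A ↦ C
    C ↦ BA
    B ↦ BCB  (constrained at step 1)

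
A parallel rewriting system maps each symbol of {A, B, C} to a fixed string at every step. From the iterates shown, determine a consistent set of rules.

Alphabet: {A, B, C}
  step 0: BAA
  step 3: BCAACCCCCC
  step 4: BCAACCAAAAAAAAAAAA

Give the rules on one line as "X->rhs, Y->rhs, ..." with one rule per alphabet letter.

  step 3 ⇒ step 4: BCAACCCCCC ⇒ BC·AA·C·C·AA·AA·AA·AA·AA·AA
    A ↦ C
    B ↦ BC
    C ↦ AA

A->C, B->BC, C->AA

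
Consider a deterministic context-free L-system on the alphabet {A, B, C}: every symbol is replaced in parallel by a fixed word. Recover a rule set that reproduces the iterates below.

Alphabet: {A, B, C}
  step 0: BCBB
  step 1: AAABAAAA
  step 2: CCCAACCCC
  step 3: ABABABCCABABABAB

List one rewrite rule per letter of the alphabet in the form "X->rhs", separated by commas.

A->C, B->AA, C->AB

  step 2 ⇒ step 3: CCCAACCCC ⇒ AB·AB·AB·C·C·AB·AB·AB·AB
    A ↦ C
    C ↦ AB
  step 0 ⇒ step 1: BCBB ⇒ AA·AB·AA·AA
    B ↦ AA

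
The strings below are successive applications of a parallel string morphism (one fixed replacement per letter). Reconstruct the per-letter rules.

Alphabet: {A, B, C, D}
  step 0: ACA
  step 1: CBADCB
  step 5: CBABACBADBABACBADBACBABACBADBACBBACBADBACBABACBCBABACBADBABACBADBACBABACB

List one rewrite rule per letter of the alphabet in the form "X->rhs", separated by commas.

  step 0 ⇒ step 1: ACA ⇒ CB·AD·CB
    A ↦ CB
    C ↦ AD
    B ↦ BA  (constrained at step 1)
    D ↦ A  (constrained at step 1)

A->CB, B->BA, C->AD, D->A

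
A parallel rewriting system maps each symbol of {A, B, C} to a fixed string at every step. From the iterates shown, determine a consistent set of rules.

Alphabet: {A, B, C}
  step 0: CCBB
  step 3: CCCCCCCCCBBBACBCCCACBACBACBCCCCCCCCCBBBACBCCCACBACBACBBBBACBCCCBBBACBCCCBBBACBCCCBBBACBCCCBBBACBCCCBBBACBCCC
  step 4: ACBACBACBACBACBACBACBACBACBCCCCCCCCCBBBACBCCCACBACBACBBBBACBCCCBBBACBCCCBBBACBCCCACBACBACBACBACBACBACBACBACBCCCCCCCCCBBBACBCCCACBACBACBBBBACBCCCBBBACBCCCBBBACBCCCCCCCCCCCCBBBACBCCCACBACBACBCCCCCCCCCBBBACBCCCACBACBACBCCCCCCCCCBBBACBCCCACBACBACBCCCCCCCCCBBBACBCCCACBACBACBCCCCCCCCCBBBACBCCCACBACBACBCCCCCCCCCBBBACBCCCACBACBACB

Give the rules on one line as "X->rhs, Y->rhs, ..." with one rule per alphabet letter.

  step 3 ⇒ step 4: CCCCCCCCCBBBACBCCCACBACBACBCCCCCCCCCBBBACBCCCACBACBACBBBBACBCCCBBBACBCCCBBBACBCCCBBBACBCCCBBBACBCCCBBBACBCCC ⇒ ACB·ACB·ACB·ACB·ACB·ACB·ACB·ACB·ACB·CCC·CCC·CCC·BBB·ACB·CCC·ACB·ACB·ACB·BBB·ACB·CCC·BBB·ACB·CCC·BBB·ACB·CCC·ACB·ACB·ACB·ACB·ACB·ACB·ACB·ACB·ACB·CCC·CCC·CCC·BBB·ACB·CCC·ACB·ACB·ACB·BBB·ACB·CCC·BBB·ACB·CCC·BBB·ACB·CCC·CCC·CCC·CCC·BBB·ACB·CCC·ACB·ACB·ACB·CCC·CCC·CCC·BBB·ACB·CCC·ACB·ACB·ACB·CCC·CCC·CCC·BBB·ACB·CCC·ACB·ACB·ACB·CCC·CCC·CCC·BBB·ACB·CCC·ACB·ACB·ACB·CCC·CCC·CCC·BBB·ACB·CCC·ACB·ACB·ACB·CCC·CCC·CCC·BBB·ACB·CCC·ACB·ACB·ACB
    A ↦ BBB
    B ↦ CCC
    C ↦ ACB

A->BBB, B->CCC, C->ACB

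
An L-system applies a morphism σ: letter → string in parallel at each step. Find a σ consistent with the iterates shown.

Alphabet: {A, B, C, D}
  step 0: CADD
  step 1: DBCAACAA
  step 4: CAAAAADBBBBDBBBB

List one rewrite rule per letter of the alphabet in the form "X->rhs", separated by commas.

A->B, B->A, C->D, D->CAA

  step 0 ⇒ step 1: CADD ⇒ D·B·CAA·CAA
    A ↦ B
    C ↦ D
    D ↦ CAA
    B ↦ A  (constrained at step 1)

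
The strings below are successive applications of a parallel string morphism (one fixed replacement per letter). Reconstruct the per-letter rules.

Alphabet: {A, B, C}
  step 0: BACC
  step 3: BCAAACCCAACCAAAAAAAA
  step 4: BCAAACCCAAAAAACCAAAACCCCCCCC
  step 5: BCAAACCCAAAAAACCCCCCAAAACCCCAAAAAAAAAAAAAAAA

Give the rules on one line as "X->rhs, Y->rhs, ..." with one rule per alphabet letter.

  step 4 ⇒ step 5: BCAAACCCAAAAAACCAAAACCCCCCCC ⇒ BCA·AA·C·C·C·AA·AA·AA·C·C·C·C·C·C·AA·AA·C·C·C·C·AA·AA·AA·AA·AA·AA·AA·AA
    A ↦ C
    B ↦ BCA
    C ↦ AA

A->C, B->BCA, C->AA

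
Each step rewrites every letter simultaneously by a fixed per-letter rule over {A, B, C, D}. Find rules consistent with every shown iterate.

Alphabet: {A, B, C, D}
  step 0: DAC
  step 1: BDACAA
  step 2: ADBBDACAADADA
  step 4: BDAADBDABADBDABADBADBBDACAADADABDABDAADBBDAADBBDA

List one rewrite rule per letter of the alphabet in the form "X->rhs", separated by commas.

A->DA, B->ADB, C->CAA, D->B

  step 1 ⇒ step 2: BDACAA ⇒ ADB·B·DA·CAA·DA·DA
    A ↦ DA
    B ↦ ADB
    C ↦ CAA
    D ↦ B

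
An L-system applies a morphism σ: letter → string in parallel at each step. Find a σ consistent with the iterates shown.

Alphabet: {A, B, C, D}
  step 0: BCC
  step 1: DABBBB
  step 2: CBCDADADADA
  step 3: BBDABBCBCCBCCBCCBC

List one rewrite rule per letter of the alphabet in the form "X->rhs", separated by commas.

A->BC, B->DA, C->BB, D->C

  step 2 ⇒ step 3: CBCDADADADA ⇒ BB·DA·BB·C·BC·C·BC·C·BC·C·BC
    A ↦ BC
    B ↦ DA
    C ↦ BB
    D ↦ C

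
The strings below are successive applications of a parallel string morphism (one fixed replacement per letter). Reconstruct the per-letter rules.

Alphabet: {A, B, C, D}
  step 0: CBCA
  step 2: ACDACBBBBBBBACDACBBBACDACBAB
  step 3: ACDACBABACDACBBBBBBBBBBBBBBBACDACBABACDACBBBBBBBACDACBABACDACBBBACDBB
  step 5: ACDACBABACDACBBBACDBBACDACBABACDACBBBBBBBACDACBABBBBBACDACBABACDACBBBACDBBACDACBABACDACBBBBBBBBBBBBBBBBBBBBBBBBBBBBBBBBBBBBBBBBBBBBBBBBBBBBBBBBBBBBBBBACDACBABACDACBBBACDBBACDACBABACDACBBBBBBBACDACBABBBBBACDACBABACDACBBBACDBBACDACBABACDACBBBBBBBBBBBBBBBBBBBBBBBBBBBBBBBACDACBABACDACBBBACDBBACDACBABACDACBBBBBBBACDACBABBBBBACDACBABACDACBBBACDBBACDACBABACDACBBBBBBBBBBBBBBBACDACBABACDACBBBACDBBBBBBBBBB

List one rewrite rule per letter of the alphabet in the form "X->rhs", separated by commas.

  step 2 ⇒ step 3: ACDACBBBBBBBACDACBBBACDACBAB ⇒ ACD·ACB·AB·ACD·ACB·BB·BB·BB·BB·BB·BB·BB·ACD·ACB·AB·ACD·ACB·BB·BB·BB·ACD·ACB·AB·ACD·ACB·BB·ACD·BB
    A ↦ ACD
    B ↦ BB
    C ↦ ACB
    D ↦ AB

A->ACD, B->BB, C->ACB, D->AB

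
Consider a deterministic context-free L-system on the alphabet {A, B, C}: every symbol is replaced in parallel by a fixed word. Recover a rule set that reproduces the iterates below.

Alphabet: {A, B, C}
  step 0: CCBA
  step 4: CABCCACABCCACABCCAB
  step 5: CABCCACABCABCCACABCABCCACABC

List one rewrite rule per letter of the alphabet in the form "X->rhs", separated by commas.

  step 4 ⇒ step 5: CABCCACABCCACABCCAB ⇒ CA·B·C·CA·CA·B·CA·B·C·CA·CA·B·CA·B·C·CA·CA·B·C
    A ↦ B
    B ↦ C
    C ↦ CA

A->B, B->C, C->CA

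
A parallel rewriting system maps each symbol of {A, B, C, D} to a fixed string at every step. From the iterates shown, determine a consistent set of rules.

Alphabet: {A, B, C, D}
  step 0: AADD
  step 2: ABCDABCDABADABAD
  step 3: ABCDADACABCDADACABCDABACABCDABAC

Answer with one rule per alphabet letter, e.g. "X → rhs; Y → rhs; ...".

A->AB, B->CD, C->AD, D->AC

  step 2 ⇒ step 3: ABCDABCDABADABAD ⇒ AB·CD·AD·AC·AB·CD·AD·AC·AB·CD·AB·AC·AB·CD·AB·AC
    A ↦ AB
    B ↦ CD
    C ↦ AD
    D ↦ AC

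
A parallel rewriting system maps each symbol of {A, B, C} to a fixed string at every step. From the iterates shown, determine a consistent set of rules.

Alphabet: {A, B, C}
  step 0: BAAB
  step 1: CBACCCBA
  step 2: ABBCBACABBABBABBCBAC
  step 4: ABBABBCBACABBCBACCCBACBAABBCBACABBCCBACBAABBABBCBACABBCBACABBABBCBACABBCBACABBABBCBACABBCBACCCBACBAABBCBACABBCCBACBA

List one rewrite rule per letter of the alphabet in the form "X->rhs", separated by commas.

  step 1 ⇒ step 2: CBACCCBA ⇒ ABB·CBA·C·ABB·ABB·ABB·CBA·C
    A ↦ C
    B ↦ CBA
    C ↦ ABB

A->C, B->CBA, C->ABB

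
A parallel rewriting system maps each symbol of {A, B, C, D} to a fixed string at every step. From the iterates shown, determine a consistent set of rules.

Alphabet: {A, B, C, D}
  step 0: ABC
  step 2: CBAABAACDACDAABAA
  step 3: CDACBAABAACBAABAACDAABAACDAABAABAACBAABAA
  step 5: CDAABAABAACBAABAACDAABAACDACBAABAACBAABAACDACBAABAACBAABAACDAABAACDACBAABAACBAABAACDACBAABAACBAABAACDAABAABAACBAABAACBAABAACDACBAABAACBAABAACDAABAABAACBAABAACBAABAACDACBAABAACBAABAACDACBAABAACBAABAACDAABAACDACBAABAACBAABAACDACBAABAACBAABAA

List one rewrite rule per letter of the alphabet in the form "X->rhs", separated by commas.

  step 2 ⇒ step 3: CBAABAACDACDAABAA ⇒ CDA·C·BAA·BAA·C·BAA·BAA·CDA·A·BAA·CDA·A·BAA·BAA·C·BAA·BAA
    A ↦ BAA
    B ↦ C
    C ↦ CDA
    D ↦ A

A->BAA, B->C, C->CDA, D->A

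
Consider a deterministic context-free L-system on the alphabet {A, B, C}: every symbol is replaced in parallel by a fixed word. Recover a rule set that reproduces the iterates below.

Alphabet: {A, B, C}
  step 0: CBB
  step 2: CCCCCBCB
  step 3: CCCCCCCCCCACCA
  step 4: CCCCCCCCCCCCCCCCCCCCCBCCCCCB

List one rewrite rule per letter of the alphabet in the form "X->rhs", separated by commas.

A->CB, B->A, C->CC

  step 3 ⇒ step 4: CCCCCCCCCCACCA ⇒ CC·CC·CC·CC·CC·CC·CC·CC·CC·CC·CB·CC·CC·CB
    A ↦ CB
    C ↦ CC
  step 2 ⇒ step 3: CCCCCBCB ⇒ CC·CC·CC·CC·CC·A·CC·A
    B ↦ A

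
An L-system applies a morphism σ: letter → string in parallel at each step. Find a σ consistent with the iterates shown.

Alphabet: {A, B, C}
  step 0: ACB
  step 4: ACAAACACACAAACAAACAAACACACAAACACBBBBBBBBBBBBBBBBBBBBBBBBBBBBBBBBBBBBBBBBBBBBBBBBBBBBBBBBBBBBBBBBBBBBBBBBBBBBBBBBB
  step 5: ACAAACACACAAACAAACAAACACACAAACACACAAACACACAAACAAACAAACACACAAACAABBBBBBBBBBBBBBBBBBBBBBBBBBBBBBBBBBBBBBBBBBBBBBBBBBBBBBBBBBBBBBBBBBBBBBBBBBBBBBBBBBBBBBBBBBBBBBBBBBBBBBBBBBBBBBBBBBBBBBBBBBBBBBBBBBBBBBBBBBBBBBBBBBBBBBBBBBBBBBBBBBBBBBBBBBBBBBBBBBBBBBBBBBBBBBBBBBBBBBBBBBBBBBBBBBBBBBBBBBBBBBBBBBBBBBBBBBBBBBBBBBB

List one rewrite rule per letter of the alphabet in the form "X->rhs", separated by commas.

A->AC, B->BBB, C->AA

  step 4 ⇒ step 5: ACAAACACACAAACAAACAAACACACAAACACBBBBBBBBBBBBBBBBBBBBBBBBBBBBBBBBBBBBBBBBBBBBBBBBBBBBBBBBBBBBBBBBBBBBBBBBBBBBBBBBB ⇒ AC·AA·AC·AC·AC·AA·AC·AA·AC·AA·AC·AC·AC·AA·AC·AC·AC·AA·AC·AC·AC·AA·AC·AA·AC·AA·AC·AC·AC·AA·AC·AA·BBB·BBB·BBB·BBB·BBB·BBB·BBB·BBB·BBB·BBB·BBB·BBB·BBB·BBB·BBB·BBB·BBB·BBB·BBB·BBB·BBB·BBB·BBB·BBB·BBB·BBB·BBB·BBB·BBB·BBB·BBB·BBB·BBB·BBB·BBB·BBB·BBB·BBB·BBB·BBB·BBB·BBB·BBB·BBB·BBB·BBB·BBB·BBB·BBB·BBB·BBB·BBB·BBB·BBB·BBB·BBB·BBB·BBB·BBB·BBB·BBB·BBB·BBB·BBB·BBB·BBB·BBB·BBB·BBB·BBB·BBB·BBB·BBB·BBB·BBB·BBB·BBB·BBB·BBB·BBB·BBB
    A ↦ AC
    B ↦ BBB
    C ↦ AA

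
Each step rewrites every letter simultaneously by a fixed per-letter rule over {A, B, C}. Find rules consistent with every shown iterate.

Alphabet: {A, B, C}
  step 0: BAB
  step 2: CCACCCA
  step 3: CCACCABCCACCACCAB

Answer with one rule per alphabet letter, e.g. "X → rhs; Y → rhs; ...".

  step 2 ⇒ step 3: CCACCCA ⇒ CCA·CCA·B·CCA·CCA·CCA·B
    A ↦ B
    C ↦ CCA
    B ↦ C  (constrained at step 0)

A->B, B->C, C->CCA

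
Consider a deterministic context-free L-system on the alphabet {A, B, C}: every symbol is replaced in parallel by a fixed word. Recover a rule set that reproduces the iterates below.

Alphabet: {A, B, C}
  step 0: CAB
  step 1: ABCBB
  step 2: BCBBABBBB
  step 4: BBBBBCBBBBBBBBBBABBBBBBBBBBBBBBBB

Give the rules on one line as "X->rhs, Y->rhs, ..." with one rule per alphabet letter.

A->BC, B->BB, C->A

  step 1 ⇒ step 2: ABCBB ⇒ BC·BB·A·BB·BB
    A ↦ BC
    B ↦ BB
    C ↦ A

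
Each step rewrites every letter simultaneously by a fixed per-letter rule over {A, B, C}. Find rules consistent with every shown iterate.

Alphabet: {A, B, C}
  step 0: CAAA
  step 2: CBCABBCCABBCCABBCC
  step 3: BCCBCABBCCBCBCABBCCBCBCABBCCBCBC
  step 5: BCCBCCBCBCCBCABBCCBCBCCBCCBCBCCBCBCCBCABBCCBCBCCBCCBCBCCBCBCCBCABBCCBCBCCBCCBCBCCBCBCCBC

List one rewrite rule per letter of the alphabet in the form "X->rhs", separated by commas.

  step 2 ⇒ step 3: CBCABBCCABBCCABBCC ⇒ BC·C·BC·ABB·C·C·BC·BC·ABB·C·C·BC·BC·ABB·C·C·BC·BC
    A ↦ ABB
    B ↦ C
    C ↦ BC

A->ABB, B->C, C->BC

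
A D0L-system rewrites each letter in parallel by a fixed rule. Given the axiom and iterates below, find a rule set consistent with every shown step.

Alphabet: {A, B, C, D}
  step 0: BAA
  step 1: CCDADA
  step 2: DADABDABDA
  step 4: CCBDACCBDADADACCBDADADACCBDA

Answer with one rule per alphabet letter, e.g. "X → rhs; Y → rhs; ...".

A->DA, B->CC, C->DA, D->B

  step 1 ⇒ step 2: CCDADA ⇒ DA·DA·B·DA·B·DA
    A ↦ DA
    C ↦ DA
    D ↦ B
  step 0 ⇒ step 1: BAA ⇒ CC·DA·DA
    B ↦ CC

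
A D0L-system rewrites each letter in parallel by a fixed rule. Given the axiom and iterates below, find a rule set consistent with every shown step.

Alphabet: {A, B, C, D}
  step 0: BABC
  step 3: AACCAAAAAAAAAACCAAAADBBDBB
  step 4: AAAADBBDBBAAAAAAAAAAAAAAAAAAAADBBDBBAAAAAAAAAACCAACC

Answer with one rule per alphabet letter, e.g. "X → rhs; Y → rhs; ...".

A->AA, B->C, C->DBB, D->AA

  step 3 ⇒ step 4: AACCAAAAAAAAAACCAAAADBBDBB ⇒ AA·AA·DBB·DBB·AA·AA·AA·AA·AA·AA·AA·AA·AA·AA·DBB·DBB·AA·AA·AA·AA·AA·C·C·AA·C·C
    A ↦ AA
    B ↦ C
    C ↦ DBB
    D ↦ AA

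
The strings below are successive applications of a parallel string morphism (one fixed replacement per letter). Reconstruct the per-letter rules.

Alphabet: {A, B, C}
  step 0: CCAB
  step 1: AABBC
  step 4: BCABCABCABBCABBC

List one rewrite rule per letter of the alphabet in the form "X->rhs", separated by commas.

  step 0 ⇒ step 1: CCAB ⇒ A·A·B·BC
    A ↦ B
    B ↦ BC
    C ↦ A

A->B, B->BC, C->A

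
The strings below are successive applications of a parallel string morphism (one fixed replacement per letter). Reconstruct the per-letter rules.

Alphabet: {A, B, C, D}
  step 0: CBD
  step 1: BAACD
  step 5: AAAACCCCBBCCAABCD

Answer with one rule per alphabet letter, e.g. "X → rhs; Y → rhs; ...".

  step 0 ⇒ step 1: CBD ⇒ B·AA·CD
    B ↦ AA
    C ↦ B
    D ↦ CD
    A ↦ C  (constrained at step 1)

A->C, B->AA, C->B, D->CD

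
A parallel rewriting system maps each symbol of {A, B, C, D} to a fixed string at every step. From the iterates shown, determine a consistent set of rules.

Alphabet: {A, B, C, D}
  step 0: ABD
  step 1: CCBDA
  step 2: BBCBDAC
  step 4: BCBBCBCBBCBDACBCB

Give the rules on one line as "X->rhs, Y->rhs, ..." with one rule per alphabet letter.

A->C, B->CB, C->B, D->DA

  step 1 ⇒ step 2: CCBDA ⇒ B·B·CB·DA·C
    A ↦ C
    B ↦ CB
    C ↦ B
    D ↦ DA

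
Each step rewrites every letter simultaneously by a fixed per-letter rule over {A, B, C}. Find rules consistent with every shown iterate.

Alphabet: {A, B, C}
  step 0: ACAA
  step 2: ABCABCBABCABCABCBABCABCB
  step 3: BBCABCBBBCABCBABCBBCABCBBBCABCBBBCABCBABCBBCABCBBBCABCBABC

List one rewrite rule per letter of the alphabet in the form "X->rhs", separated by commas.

A->BBC, B->ABC, C->B

  step 2 ⇒ step 3: ABCABCBABCABCABCBABCABCB ⇒ BBC·ABC·B·BBC·ABC·B·ABC·BBC·ABC·B·BBC·ABC·B·BBC·ABC·B·ABC·BBC·ABC·B·BBC·ABC·B·ABC
    A ↦ BBC
    B ↦ ABC
    C ↦ B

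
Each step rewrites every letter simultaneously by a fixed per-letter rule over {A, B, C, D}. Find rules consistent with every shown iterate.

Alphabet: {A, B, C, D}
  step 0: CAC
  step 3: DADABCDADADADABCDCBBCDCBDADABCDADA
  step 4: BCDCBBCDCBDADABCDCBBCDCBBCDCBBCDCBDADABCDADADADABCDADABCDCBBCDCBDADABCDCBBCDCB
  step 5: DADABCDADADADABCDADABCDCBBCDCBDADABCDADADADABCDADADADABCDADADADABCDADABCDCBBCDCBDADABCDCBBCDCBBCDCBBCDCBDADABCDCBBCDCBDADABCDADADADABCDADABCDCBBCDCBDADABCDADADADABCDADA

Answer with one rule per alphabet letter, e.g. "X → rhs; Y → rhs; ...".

  step 4 ⇒ step 5: BCDCBBCDCBDADABCDCBBCDCBBCDCBBCDCBDADABCDADADADABCDADABCDCBBCDCBDADABCDCBBCDCB ⇒ DA·DA·BC·DA·DA·DA·DA·BC·DA·DA·BC·DCB·BC·DCB·DA·DA·BC·DA·DA·DA·DA·BC·DA·DA·DA·DA·BC·DA·DA·DA·DA·BC·DA·DA·BC·DCB·BC·DCB·DA·DA·BC·DCB·BC·DCB·BC·DCB·BC·DCB·DA·DA·BC·DCB·BC·DCB·DA·DA·BC·DA·DA·DA·DA·BC·DA·DA·BC·DCB·BC·DCB·DA·DA·BC·DA·DA·DA·DA·BC·DA·DA
    A ↦ DCB
    B ↦ DA
    C ↦ DA
    D ↦ BC

A->DCB, B->DA, C->DA, D->BC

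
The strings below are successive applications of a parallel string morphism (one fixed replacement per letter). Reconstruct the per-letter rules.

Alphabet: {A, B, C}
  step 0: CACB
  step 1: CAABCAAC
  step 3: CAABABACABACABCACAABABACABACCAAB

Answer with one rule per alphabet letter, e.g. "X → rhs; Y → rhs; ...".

  step 0 ⇒ step 1: CACB ⇒ CA·AB·CA·AC
    A ↦ AB
    B ↦ AC
    C ↦ CA

A->AB, B->AC, C->CA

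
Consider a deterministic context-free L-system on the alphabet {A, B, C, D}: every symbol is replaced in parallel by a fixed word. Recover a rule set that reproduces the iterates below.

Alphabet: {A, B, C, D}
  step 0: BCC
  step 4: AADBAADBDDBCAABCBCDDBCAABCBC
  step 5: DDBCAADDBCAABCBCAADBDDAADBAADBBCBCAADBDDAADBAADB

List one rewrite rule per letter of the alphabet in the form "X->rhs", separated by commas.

  step 4 ⇒ step 5: AADBAADBDDBCAABCBCDDBCAABCBC ⇒ D·D·BC·AA·D·D·BC·AA·BC·BC·AA·DB·D·D·AA·DB·AA·DB·BC·BC·AA·DB·D·D·AA·DB·AA·DB
    A ↦ D
    B ↦ AA
    C ↦ DB
    D ↦ BC

A->D, B->AA, C->DB, D->BC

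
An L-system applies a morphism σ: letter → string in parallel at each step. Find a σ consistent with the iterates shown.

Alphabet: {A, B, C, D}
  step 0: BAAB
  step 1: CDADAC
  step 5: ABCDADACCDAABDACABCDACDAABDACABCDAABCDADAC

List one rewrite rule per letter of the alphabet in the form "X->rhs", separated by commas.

A->DA, B->C, C->AB, D->C

  step 0 ⇒ step 1: BAAB ⇒ C·DA·DA·C
    A ↦ DA
    B ↦ C
    C ↦ AB  (constrained at step 1)
    D ↦ C  (constrained at step 1)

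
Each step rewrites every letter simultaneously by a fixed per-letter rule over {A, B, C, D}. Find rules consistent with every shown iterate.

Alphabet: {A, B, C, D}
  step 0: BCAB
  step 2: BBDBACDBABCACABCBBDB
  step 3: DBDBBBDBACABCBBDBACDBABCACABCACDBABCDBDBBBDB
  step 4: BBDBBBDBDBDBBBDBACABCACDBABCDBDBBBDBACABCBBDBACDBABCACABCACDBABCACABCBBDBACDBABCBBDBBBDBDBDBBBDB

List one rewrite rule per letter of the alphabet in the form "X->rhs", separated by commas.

  step 3 ⇒ step 4: DBDBBBDBACABCBBDBACDBABCACABCACDBABCDBDBBBDB ⇒ BB·DB·BB·DB·DB·DB·BB·DB·AC·ABC·AC·DB·ABC·DB·DB·BB·DB·AC·ABC·BB·DB·AC·DB·ABC·AC·ABC·AC·DB·ABC·AC·ABC·BB·DB·AC·DB·ABC·BB·DB·BB·DB·DB·DB·BB·DB
    A ↦ AC
    B ↦ DB
    C ↦ ABC
    D ↦ BB

A->AC, B->DB, C->ABC, D->BB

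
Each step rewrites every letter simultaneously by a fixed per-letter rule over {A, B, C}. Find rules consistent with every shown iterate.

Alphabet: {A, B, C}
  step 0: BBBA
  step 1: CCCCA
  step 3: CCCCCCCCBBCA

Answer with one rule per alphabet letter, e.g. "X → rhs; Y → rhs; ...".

  step 0 ⇒ step 1: BBBA ⇒ C·C·C·CA
    A ↦ CA
    B ↦ C
    C ↦ BB  (constrained at step 1)

A->CA, B->C, C->BB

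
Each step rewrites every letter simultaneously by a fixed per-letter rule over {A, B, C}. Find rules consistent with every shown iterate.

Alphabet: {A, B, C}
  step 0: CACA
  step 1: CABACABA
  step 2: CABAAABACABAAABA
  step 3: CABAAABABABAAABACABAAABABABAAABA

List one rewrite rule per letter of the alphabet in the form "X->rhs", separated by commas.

A->BA, B->AA, C->CA

  step 2 ⇒ step 3: CABAAABACABAAABA ⇒ CA·BA·AA·BA·BA·BA·AA·BA·CA·BA·AA·BA·BA·BA·AA·BA
    A ↦ BA
    B ↦ AA
    C ↦ CA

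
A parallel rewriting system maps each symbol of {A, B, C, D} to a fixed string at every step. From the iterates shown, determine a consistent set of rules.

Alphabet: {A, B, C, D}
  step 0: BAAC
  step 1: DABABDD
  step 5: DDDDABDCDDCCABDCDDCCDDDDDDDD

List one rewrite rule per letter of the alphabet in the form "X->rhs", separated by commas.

  step 0 ⇒ step 1: BAAC ⇒ D·AB·AB·DD
    A ↦ AB
    B ↦ D
    C ↦ DD
    D ↦ C  (constrained at step 1)

A->AB, B->D, C->DD, D->C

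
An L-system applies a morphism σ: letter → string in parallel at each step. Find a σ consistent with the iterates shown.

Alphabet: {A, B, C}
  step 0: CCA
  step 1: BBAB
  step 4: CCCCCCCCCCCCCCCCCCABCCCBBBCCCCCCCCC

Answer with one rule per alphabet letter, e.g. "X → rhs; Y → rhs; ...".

A->AB, B->CCC, C->B

  step 0 ⇒ step 1: CCA ⇒ B·B·AB
    A ↦ AB
    C ↦ B
    B ↦ CCC  (constrained at step 1)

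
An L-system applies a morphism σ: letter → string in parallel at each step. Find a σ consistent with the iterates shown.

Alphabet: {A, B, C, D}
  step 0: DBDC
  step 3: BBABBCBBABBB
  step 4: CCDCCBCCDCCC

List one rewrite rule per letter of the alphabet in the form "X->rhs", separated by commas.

  step 3 ⇒ step 4: BBABBCBBABBB ⇒ C·C·D·C·C·B·C·C·D·C·C·C
    A ↦ D
    B ↦ C
    C ↦ B
    D ↦ BAB  (constrained at step 0)

A->D, B->C, C->B, D->BAB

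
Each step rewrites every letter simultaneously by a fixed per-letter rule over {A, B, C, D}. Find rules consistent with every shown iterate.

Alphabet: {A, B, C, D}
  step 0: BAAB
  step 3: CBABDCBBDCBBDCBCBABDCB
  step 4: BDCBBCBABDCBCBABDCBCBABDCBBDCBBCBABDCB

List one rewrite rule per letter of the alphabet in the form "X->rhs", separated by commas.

  step 3 ⇒ step 4: CBABDCBBDCBBDCBCBABDCB ⇒ BD·CB·B·CB·A·BD·CB·CB·A·BD·CB·CB·A·BD·CB·BD·CB·B·CB·A·BD·CB
    A ↦ B
    B ↦ CB
    C ↦ BD
    D ↦ A

A->B, B->CB, C->BD, D->A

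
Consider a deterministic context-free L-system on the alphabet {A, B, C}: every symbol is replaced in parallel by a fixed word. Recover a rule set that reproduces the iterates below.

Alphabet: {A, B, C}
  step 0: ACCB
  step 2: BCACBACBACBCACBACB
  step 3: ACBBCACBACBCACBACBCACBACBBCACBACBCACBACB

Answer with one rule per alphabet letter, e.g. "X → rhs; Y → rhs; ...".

  step 2 ⇒ step 3: BCACBACBACBCACBACB ⇒ ACB·B·CAC·B·ACB·CAC·B·ACB·CAC·B·ACB·B·CAC·B·ACB·CAC·B·ACB
    A ↦ CAC
    B ↦ ACB
    C ↦ B

A->CAC, B->ACB, C->B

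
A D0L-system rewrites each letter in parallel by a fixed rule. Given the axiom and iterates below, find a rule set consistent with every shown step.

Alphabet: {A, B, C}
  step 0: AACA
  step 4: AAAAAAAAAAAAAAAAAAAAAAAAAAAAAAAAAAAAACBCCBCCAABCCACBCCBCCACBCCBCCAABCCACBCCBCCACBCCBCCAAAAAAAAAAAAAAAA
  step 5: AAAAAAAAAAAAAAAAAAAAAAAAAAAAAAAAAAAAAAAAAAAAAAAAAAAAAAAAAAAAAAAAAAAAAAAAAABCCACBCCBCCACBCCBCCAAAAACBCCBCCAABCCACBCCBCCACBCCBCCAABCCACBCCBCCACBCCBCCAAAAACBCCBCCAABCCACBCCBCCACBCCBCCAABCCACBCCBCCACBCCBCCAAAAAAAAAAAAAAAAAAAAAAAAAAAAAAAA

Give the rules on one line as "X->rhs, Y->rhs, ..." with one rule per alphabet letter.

  step 4 ⇒ step 5: AAAAAAAAAAAAAAAAAAAAAAAAAAAAAAAAAAAAACBCCBCCAABCCACBCCBCCACBCCBCCAABCCACBCCBCCACBCCBCCAAAAAAAAAAAAAAAA ⇒ AA·AA·AA·AA·AA·AA·AA·AA·AA·AA·AA·AA·AA·AA·AA·AA·AA·AA·AA·AA·AA·AA·AA·AA·AA·AA·AA·AA·AA·AA·AA·AA·AA·AA·AA·AA·AA·BCC·AC·BCC·BCC·AC·BCC·BCC·AA·AA·AC·BCC·BCC·AA·BCC·AC·BCC·BCC·AC·BCC·BCC·AA·BCC·AC·BCC·BCC·AC·BCC·BCC·AA·AA·AC·BCC·BCC·AA·BCC·AC·BCC·BCC·AC·BCC·BCC·AA·BCC·AC·BCC·BCC·AC·BCC·BCC·AA·AA·AA·AA·AA·AA·AA·AA·AA·AA·AA·AA·AA·AA·AA·AA
    A ↦ AA
    B ↦ AC
    C ↦ BCC

A->AA, B->AC, C->BCC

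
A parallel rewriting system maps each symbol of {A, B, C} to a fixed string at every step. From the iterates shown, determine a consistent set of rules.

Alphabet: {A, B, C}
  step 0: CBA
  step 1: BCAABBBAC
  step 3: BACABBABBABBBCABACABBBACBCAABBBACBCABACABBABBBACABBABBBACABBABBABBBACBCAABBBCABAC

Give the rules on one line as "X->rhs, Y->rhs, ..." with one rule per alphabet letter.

A->BAC, B->ABB, C->BCA

  step 0 ⇒ step 1: CBA ⇒ BCA·ABB·BAC
    A ↦ BAC
    B ↦ ABB
    C ↦ BCA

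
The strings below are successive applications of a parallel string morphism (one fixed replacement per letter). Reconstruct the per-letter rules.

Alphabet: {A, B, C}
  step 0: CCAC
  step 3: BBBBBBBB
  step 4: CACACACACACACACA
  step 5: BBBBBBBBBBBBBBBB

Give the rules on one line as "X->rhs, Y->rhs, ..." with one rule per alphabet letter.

  step 4 ⇒ step 5: CACACACACACACACA ⇒ B·B·B·B·B·B·B·B·B·B·B·B·B·B·B·B
    A ↦ B
    C ↦ B
  step 3 ⇒ step 4: BBBBBBBB ⇒ CA·CA·CA·CA·CA·CA·CA·CA
    B ↦ CA

A->B, B->CA, C->B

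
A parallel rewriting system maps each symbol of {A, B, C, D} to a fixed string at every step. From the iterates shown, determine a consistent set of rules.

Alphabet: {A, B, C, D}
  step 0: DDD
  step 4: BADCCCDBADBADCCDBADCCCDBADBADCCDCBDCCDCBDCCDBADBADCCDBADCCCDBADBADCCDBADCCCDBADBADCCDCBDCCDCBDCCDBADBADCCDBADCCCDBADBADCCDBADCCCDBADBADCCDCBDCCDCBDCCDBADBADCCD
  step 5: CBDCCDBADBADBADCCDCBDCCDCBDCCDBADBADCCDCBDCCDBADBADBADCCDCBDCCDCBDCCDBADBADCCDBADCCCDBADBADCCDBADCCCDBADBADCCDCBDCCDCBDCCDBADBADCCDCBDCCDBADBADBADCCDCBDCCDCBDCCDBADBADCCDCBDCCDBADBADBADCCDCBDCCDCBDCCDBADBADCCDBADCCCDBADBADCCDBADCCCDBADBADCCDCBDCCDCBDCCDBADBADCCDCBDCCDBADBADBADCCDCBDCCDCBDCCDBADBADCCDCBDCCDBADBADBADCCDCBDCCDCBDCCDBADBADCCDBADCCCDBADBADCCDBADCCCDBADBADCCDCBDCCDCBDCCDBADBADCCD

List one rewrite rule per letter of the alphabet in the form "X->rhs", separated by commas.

A->BD, B->C, C->BAD, D->CCD

  step 4 ⇒ step 5: BADCCCDBADBADCCDBADCCCDBADBADCCDCBDCCDCBDCCDBADBADCCDBADCCCDBADBADCCDBADCCCDBADBADCCDCBDCCDCBDCCDBADBADCCDBADCCCDBADBADCCDBADCCCDBADBADCCDCBDCCDCBDCCDBADBADCCD ⇒ C·BD·CCD·BAD·BAD·BAD·CCD·C·BD·CCD·C·BD·CCD·BAD·BAD·CCD·C·BD·CCD·BAD·BAD·BAD·CCD·C·BD·CCD·C·BD·CCD·BAD·BAD·CCD·BAD·C·CCD·BAD·BAD·CCD·BAD·C·CCD·BAD·BAD·CCD·C·BD·CCD·C·BD·CCD·BAD·BAD·CCD·C·BD·CCD·BAD·BAD·BAD·CCD·C·BD·CCD·C·BD·CCD·BAD·BAD·CCD·C·BD·CCD·BAD·BAD·BAD·CCD·C·BD·CCD·C·BD·CCD·BAD·BAD·CCD·BAD·C·CCD·BAD·BAD·CCD·BAD·C·CCD·BAD·BAD·CCD·C·BD·CCD·C·BD·CCD·BAD·BAD·CCD·C·BD·CCD·BAD·BAD·BAD·CCD·C·BD·CCD·C·BD·CCD·BAD·BAD·CCD·C·BD·CCD·BAD·BAD·BAD·CCD·C·BD·CCD·C·BD·CCD·BAD·BAD·CCD·BAD·C·CCD·BAD·BAD·CCD·BAD·C·CCD·BAD·BAD·CCD·C·BD·CCD·C·BD·CCD·BAD·BAD·CCD
    A ↦ BD
    B ↦ C
    C ↦ BAD
    D ↦ CCD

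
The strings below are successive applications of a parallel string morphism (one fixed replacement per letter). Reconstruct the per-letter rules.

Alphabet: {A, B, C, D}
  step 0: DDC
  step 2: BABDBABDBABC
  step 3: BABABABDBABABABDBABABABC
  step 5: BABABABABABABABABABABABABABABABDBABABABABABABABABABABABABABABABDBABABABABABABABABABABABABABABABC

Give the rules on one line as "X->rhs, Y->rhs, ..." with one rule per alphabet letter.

  step 2 ⇒ step 3: BABDBABDBABC ⇒ BA·BA·BA·BD·BA·BA·BA·BD·BA·BA·BA·BC
    A ↦ BA
    B ↦ BA
    C ↦ BC
    D ↦ BD

A->BA, B->BA, C->BC, D->BD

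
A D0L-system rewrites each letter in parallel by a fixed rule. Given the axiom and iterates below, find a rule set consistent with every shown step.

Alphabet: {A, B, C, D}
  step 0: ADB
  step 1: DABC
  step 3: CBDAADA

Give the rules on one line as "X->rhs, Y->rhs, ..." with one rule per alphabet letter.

  step 0 ⇒ step 1: ADB ⇒ DA·B·C
    A ↦ DA
    B ↦ C
    D ↦ B
    C ↦ A  (constrained at step 1)

A->DA, B->C, C->A, D->B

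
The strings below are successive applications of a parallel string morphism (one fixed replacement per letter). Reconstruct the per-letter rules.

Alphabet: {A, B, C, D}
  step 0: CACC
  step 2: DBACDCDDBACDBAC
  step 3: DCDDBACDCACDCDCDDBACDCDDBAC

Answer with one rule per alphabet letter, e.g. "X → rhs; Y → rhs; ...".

A->DB, B->D, C->AC, D->DC

  step 2 ⇒ step 3: DBACDCDDBACDBAC ⇒ DC·D·DB·AC·DC·AC·DC·DC·D·DB·AC·DC·D·DB·AC
    A ↦ DB
    B ↦ D
    C ↦ AC
    D ↦ DC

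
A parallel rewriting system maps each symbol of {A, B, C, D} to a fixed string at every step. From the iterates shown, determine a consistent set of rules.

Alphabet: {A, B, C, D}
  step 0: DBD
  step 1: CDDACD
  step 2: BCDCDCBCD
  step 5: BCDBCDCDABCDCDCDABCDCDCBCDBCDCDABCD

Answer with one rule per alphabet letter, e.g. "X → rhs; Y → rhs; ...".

A->C, B->DA, C->B, D->CD

  step 1 ⇒ step 2: CDDACD ⇒ B·CD·CD·C·B·CD
    A ↦ C
    C ↦ B
    D ↦ CD
  step 0 ⇒ step 1: DBD ⇒ CD·DA·CD
    B ↦ DA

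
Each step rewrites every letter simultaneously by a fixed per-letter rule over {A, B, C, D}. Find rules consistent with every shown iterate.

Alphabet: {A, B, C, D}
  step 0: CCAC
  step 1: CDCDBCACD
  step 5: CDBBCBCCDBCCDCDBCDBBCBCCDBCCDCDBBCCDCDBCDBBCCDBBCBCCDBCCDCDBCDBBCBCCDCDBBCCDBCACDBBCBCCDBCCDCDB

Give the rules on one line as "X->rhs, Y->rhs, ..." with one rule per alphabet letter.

  step 0 ⇒ step 1: CCAC ⇒ CD·CD·BCA·CD
    A ↦ BCA
    C ↦ CD
    B ↦ BC  (constrained at step 1)
    D ↦ B  (constrained at step 1)

A->BCA, B->BC, C->CD, D->B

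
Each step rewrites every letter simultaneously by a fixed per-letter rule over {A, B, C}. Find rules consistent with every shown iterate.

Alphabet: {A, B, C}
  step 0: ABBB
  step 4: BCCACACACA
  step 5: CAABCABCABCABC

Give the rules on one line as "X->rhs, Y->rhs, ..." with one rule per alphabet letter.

A->BC, B->C, C->A

  step 4 ⇒ step 5: BCCACACACA ⇒ C·A·A·BC·A·BC·A·BC·A·BC
    A ↦ BC
    B ↦ C
    C ↦ A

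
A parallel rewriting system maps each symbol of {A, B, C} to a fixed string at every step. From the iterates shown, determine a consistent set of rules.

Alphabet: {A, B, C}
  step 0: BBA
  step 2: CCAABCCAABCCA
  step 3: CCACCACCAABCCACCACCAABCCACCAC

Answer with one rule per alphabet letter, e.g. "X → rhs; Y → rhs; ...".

A->C, B->AAB, C->CCA

  step 2 ⇒ step 3: CCAABCCAABCCA ⇒ CCA·CCA·C·C·AAB·CCA·CCA·C·C·AAB·CCA·CCA·C
    A ↦ C
    B ↦ AAB
    C ↦ CCA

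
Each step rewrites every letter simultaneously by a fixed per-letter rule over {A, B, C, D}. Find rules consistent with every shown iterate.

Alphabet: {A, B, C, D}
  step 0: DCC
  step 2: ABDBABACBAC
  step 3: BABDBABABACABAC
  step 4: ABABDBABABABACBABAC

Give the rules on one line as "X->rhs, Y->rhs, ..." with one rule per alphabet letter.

A->B, B->A, C->AC, D->BDB

  step 3 ⇒ step 4: BABDBABABACABAC ⇒ A·B·A·BDB·A·B·A·B·A·B·AC·B·A·B·AC
    A ↦ B
    B ↦ A
    C ↦ AC
    D ↦ BDB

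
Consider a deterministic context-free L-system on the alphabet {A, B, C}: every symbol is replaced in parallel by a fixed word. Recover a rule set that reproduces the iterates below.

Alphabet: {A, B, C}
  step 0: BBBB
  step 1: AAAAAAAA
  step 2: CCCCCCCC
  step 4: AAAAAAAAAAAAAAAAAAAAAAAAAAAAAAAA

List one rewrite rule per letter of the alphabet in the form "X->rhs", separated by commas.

A->C, B->AA, C->BB

  step 1 ⇒ step 2: AAAAAAAA ⇒ C·C·C·C·C·C·C·C
    A ↦ C
  step 0 ⇒ step 1: BBBB ⇒ AA·AA·AA·AA
    B ↦ AA
    C ↦ BB  (constrained at step 2)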